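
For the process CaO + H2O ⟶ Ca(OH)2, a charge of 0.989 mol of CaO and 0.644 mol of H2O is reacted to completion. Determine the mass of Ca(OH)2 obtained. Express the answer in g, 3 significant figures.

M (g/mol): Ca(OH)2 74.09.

47.7 g

n(CaO) = 0.9890 mol
n(H2O) = 0.6440 mol
n/ν → CaO: 0.9890, H2O: 0.6440; H2O is limiting.
n(Ca(OH)2) = (1/1) × 0.6440 = 0.6440 mol
mass = 0.6440 × 74.09 = 47.71 g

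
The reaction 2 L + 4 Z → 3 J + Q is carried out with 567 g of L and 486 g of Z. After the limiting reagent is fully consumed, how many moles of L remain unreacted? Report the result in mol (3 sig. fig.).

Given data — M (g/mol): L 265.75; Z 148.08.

0.493 mol

n(L) = 567.0 / 265.75 = 2.134 mol
n(Z) = 486.0 / 148.08 = 3.282 mol
n/ν for L = 2.134/2 = 1.067
n/ν for Z = 3.282/4 = 0.8205
Smallest n/ν is Z → limiting reagent.
L consumed = (2/4) × 3.282 = 1.641 mol
L remaining = 2.134 − 1.641 = 0.4930 mol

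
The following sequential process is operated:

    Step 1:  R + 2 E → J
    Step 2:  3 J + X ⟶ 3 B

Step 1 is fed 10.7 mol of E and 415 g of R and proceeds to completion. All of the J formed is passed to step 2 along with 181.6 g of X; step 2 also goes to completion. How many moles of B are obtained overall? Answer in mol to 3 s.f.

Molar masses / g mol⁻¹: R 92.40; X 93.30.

Step 1:
n(E) = 10.70 mol
n(R) = 415.0 / 92.40 = 4.491 mol
n/ν for E = 10.70/2 = 5.350
n/ν for R = 4.491/1 = 4.491
Smallest n/ν is R → limiting reagent.
n(J) produced = (1/1) × 4.491 = 4.491 mol
Step 2:
n(J) available = 4.491 mol
n(X) = 181.6 / 93.30 = 1.946 mol
n/ν for J = 4.491/3 = 1.497
n/ν for X = 1.946/1 = 1.946
Smallest n/ν is J → limiting reagent.
n(B) = (3/3) × 4.491 = 4.491 mol

4.49 mol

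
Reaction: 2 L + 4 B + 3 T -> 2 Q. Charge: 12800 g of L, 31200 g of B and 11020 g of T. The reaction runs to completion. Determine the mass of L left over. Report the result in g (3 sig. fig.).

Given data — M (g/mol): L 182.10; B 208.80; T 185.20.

5580 g

n(L) = 12800 / 182.10 = 70.29 mol
n(B) = 31200 / 208.80 = 149.4 mol
n(T) = 11020 / 185.20 = 59.50 mol
n/ν → L: 35.15, B: 37.35, T: 19.83; T is limiting.
L consumed = (2/3) × 59.50 = 39.67 mol
L remaining = 70.29 − 39.67 = 30.62 mol
mass = 30.62 × 182.10 = 5576 g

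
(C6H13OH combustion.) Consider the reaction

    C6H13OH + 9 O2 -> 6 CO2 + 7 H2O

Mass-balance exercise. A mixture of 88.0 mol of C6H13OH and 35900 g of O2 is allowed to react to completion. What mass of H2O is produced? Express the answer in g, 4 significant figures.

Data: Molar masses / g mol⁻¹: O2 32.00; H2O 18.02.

11100 g

n(C6H13OH) = 88.00 mol
n(O2) = 35900 / 32.00 = 1122 mol
n/ν for C6H13OH = 88.00/1 = 88.00
n/ν for O2 = 1122/9 = 124.7
Smallest n/ν is C6H13OH → limiting reagent.
n(H2O) = (7/1) × 88.00 = 616.0 mol
mass = 616.0 × 18.02 = 11100 g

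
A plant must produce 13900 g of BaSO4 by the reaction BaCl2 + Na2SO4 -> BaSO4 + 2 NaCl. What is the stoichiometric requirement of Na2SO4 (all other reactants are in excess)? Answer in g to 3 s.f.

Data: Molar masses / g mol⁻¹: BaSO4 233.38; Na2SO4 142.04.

n(BaSO4) = 13900 / 233.38 = 59.56 mol
n(Na2SO4) = (1/1) × 59.56 = 59.56 mol
mass = 59.56 × 142.04 = 8460 g

8460 g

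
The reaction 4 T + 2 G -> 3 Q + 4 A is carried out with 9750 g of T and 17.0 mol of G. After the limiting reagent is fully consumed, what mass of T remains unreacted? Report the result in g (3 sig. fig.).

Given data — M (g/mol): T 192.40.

n(T) = 9750 / 192.40 = 50.68 mol
n(G) = 17.00 mol
n/ν for T = 50.68/4 = 12.67
n/ν for G = 17.00/2 = 8.500
Smallest n/ν is G → limiting reagent.
T consumed = (4/2) × 17.00 = 34.00 mol
T remaining = 50.68 − 34.00 = 16.68 mol
mass = 16.68 × 192.40 = 3209 g

3210 g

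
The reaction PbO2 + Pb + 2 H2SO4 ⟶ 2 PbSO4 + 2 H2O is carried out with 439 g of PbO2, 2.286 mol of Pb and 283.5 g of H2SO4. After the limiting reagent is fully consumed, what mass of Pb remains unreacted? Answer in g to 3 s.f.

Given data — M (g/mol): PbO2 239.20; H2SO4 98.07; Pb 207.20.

n(PbO2) = 439.0 / 239.20 = 1.835 mol
n(Pb) = 2.286 mol
n(H2SO4) = 283.5 / 98.07 = 2.891 mol
n/ν for PbO2 = 1.835/1 = 1.835
n/ν for Pb = 2.286/1 = 2.286
n/ν for H2SO4 = 2.891/2 = 1.446
Smallest n/ν is H2SO4 → limiting reagent.
Pb consumed = (1/2) × 2.891 = 1.446 mol
Pb remaining = 2.286 − 1.446 = 0.8400 mol
mass = 0.8400 × 207.20 = 174.0 g

174 g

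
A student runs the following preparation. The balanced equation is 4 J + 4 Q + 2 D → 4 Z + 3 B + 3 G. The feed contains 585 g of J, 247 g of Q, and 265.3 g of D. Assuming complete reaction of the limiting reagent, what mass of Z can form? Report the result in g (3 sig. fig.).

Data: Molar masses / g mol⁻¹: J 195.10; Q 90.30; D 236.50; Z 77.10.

n(J) = 585.0 / 195.10 = 2.998 mol
n(Q) = 247.0 / 90.30 = 2.735 mol
n(D) = 265.3 / 236.50 = 1.122 mol
n/ν for J = 2.998/4 = 0.7495
n/ν for Q = 2.735/4 = 0.6838
n/ν for D = 1.122/2 = 0.5610
Smallest n/ν is D → limiting reagent.
n(Z) = (4/2) × 1.122 = 2.244 mol
mass = 2.244 × 77.10 = 173.0 g

173 g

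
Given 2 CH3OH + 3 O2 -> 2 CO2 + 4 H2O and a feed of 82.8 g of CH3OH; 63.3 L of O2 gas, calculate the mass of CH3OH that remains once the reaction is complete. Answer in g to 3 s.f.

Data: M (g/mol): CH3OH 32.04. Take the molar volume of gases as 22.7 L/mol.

23.2 g

n(CH3OH) = 82.80 / 32.04 = 2.584 mol
n(O2) = 63.30 / 22.7 = 2.789 mol
n/ν for CH3OH = 2.584/2 = 1.292
n/ν for O2 = 2.789/3 = 0.9297
Smallest n/ν is O2 → limiting reagent.
CH3OH consumed = (2/3) × 2.789 = 1.859 mol
CH3OH remaining = 2.584 − 1.859 = 0.7250 mol
mass = 0.7250 × 32.04 = 23.23 g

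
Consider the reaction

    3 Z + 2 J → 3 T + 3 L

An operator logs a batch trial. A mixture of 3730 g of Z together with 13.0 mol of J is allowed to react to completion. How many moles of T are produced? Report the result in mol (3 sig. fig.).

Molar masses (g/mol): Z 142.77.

n(Z) = 3730 / 142.77 = 26.13 mol
n(J) = 13.00 mol
n/ν for Z = 26.13/3 = 8.710
n/ν for J = 13.00/2 = 6.500
Smallest n/ν is J → limiting reagent.
n(T) = (3/2) × 13.00 = 19.50 mol

19.5 mol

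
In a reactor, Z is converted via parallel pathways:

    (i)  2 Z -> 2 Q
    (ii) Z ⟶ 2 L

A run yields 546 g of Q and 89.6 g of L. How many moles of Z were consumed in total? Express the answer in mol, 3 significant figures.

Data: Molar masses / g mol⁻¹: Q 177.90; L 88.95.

n(Q) = 546 / 177.90 = 3.069 mol
n(L) = 89.6 / 88.95 = 1.007 mol
n(Z) via (i) = (2/2)×3.069 = 3.069 mol
n(Z) via (ii) = (1/2)×1.007 = 0.5035 mol
total n(Z) = 3.069 + 0.5035 = 3.573 mol

3.57 mol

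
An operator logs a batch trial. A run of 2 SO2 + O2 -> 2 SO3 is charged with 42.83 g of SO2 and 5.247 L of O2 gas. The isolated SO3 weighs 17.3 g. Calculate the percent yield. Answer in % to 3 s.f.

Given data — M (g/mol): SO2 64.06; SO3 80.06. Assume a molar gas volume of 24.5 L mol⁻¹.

n(SO2) = 42.83 / 64.06 = 0.6686 mol
n(O2) = 5.247 / 24.5 = 0.2142 mol
n/ν → SO2: 0.3343, O2: 0.2142; O2 is limiting.
theoretical n(SO3) = (2/1) × 0.2142 = 0.4284 mol → 34.30 g
% yield = 17.3 / 34.30 × 100 = 50.44 %

50.4 %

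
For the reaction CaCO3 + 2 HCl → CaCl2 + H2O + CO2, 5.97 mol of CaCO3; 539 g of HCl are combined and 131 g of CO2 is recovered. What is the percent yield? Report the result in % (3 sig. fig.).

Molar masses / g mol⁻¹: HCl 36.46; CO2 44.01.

49.9 %

n(CaCO3) = 5.970 mol
n(HCl) = 539.0 / 36.46 = 14.78 mol
n/ν → CaCO3: 5.970, HCl: 7.390; CaCO3 is limiting.
theoretical n(CO2) = (1/1) × 5.970 = 5.970 mol → 262.7 g
% yield = 131 / 262.7 × 100 = 49.87 %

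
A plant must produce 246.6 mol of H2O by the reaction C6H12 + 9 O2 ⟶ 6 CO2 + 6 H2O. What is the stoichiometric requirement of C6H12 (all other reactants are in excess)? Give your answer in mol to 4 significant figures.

n(H2O) = 246.6 mol
n(C6H12) = (1/6) × 246.6 = 41.10 mol

41.10 mol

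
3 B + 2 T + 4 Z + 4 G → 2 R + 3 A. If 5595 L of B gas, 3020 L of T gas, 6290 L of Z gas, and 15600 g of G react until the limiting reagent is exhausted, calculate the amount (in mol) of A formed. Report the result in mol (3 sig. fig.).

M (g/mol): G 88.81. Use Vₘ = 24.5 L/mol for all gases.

n(B) = 5595 / 24.5 = 228.4 mol
n(T) = 3020 / 24.5 = 123.3 mol
n(Z) = 6290 / 24.5 = 256.7 mol
n(G) = 15600 / 88.81 = 175.7 mol
n/ν for B = 228.4/3 = 76.13
n/ν for T = 123.3/2 = 61.65
n/ν for Z = 256.7/4 = 64.18
n/ν for G = 175.7/4 = 43.93
Smallest n/ν is G → limiting reagent.
n(A) = (3/4) × 175.7 = 131.8 mol

132 mol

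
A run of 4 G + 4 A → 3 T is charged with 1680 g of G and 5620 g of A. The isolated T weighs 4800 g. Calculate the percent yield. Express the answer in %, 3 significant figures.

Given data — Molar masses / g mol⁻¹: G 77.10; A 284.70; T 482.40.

n(G) = 1680 / 77.10 = 21.79 mol
n(A) = 5620 / 284.70 = 19.74 mol
n/ν for G = 21.79/4 = 5.448
n/ν for A = 19.74/4 = 4.935
Smallest n/ν is A → limiting reagent.
theoretical n(T) = (3/4) × 19.74 = 14.81 mol → 7144 g
% yield = 4800 / 7144 × 100 = 67.19 %

67.2 %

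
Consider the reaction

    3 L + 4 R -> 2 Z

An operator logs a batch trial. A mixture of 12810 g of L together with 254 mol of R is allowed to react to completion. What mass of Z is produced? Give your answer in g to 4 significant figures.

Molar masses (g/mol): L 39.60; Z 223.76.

28420 g

n(L) = 12810 / 39.60 = 323.5 mol
n(R) = 254.0 mol
n/ν for L = 323.5/3 = 107.8
n/ν for R = 254.0/4 = 63.50
Smallest n/ν is R → limiting reagent.
n(Z) = (2/4) × 254.0 = 127.0 mol
mass = 127.0 × 223.76 = 28420 g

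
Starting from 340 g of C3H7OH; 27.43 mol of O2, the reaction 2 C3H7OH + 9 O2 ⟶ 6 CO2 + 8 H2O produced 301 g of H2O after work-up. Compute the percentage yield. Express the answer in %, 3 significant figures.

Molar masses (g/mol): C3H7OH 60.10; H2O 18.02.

n(C3H7OH) = 340.0 / 60.10 = 5.657 mol
n(O2) = 27.43 mol
n/ν for C3H7OH = 5.657/2 = 2.829
n/ν for O2 = 27.43/9 = 3.048
Smallest n/ν is C3H7OH → limiting reagent.
theoretical n(H2O) = (8/2) × 5.657 = 22.63 mol → 407.8 g
% yield = 301 / 407.8 × 100 = 73.81 %

73.8 %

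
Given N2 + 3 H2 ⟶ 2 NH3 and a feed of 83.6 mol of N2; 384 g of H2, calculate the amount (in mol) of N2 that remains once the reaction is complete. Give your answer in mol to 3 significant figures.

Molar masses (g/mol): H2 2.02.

n(N2) = 83.60 mol
n(H2) = 384.0 / 2.02 = 190.1 mol
n/ν → N2: 83.60, H2: 63.37; H2 is limiting.
N2 consumed = (1/3) × 190.1 = 63.37 mol
N2 remaining = 83.60 − 63.37 = 20.23 mol

20.2 mol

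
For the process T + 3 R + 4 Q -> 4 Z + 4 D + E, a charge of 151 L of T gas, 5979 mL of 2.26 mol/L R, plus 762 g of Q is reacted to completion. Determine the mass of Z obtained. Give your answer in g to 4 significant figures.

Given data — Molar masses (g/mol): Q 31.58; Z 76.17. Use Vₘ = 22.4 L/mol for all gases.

n(T) = 151.0 / 22.4 = 6.741 mol
n(R) = 2.26 × 5979/1000 = 13.51 mol
n(Q) = 762.0 / 31.58 = 24.13 mol
n/ν → T: 6.741, R: 4.503, Q: 6.033; R is limiting.
n(Z) = (4/3) × 13.51 = 18.01 mol
mass = 18.01 × 76.17 = 1372 g

1372 g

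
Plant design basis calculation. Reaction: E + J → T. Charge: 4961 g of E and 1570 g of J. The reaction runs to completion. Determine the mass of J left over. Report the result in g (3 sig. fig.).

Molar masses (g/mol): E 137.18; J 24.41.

687 g

n(E) = 4961 / 137.18 = 36.16 mol
n(J) = 1570 / 24.41 = 64.32 mol
n/ν for E = 36.16/1 = 36.16
n/ν for J = 64.32/1 = 64.32
Smallest n/ν is E → limiting reagent.
J consumed = (1/1) × 36.16 = 36.16 mol
J remaining = 64.32 − 36.16 = 28.16 mol
mass = 28.16 × 24.41 = 687.4 g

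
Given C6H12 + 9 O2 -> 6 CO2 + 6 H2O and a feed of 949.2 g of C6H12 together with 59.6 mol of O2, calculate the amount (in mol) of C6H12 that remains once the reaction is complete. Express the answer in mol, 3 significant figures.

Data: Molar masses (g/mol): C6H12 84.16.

n(C6H12) = 949.2 / 84.16 = 11.28 mol
n(O2) = 59.60 mol
n/ν for C6H12 = 11.28/1 = 11.28
n/ν for O2 = 59.60/9 = 6.622
Smallest n/ν is O2 → limiting reagent.
C6H12 consumed = (1/9) × 59.60 = 6.622 mol
C6H12 remaining = 11.28 − 6.622 = 4.658 mol

4.66 mol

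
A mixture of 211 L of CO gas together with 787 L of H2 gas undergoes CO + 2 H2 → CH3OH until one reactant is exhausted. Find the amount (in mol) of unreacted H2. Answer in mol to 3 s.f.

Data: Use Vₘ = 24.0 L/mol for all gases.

n(CO) = 211.0 / 24.0 = 8.792 mol
n(H2) = 787.0 / 24.0 = 32.79 mol
n/ν for CO = 8.792/1 = 8.792
n/ν for H2 = 32.79/2 = 16.40
Smallest n/ν is CO → limiting reagent.
H2 consumed = (2/1) × 8.792 = 17.58 mol
H2 remaining = 32.79 − 17.58 = 15.21 mol

15.2 mol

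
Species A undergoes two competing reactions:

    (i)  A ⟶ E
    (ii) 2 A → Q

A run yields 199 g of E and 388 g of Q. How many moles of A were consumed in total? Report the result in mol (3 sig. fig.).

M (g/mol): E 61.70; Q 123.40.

9.51 mol

n(E) = 199 / 61.70 = 3.225 mol
n(Q) = 388 / 123.40 = 3.144 mol
n(A) via (i) = (1/1)×3.225 = 3.225 mol
n(A) via (ii) = (2/1)×3.144 = 6.288 mol
total n(A) = 3.225 + 6.288 = 9.513 mol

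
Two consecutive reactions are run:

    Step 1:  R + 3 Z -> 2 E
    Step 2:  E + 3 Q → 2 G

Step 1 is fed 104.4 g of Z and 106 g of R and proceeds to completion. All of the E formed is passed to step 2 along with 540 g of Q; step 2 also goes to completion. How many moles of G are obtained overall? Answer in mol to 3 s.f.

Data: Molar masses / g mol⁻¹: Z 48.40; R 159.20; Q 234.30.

Step 1:
n(Z) = 104.4 / 48.40 = 2.157 mol
n(R) = 106.0 / 159.20 = 0.6658 mol
n/ν for Z = 2.157/3 = 0.7190
n/ν for R = 0.6658/1 = 0.6658
Smallest n/ν is R → limiting reagent.
n(E) produced = (2/1) × 0.6658 = 1.332 mol
Step 2:
n(E) available = 1.332 mol
n(Q) = 540.0 / 234.30 = 2.305 mol
n/ν for E = 1.332/1 = 1.332
n/ν for Q = 2.305/3 = 0.7683
Smallest n/ν is Q → limiting reagent.
n(G) = (2/3) × 2.305 = 1.537 mol

1.54 mol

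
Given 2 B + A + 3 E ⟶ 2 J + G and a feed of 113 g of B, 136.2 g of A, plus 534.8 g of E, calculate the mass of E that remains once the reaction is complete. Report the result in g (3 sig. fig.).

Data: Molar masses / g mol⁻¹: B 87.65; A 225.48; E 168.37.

230 g

n(B) = 113.0 / 87.65 = 1.289 mol
n(A) = 136.2 / 225.48 = 0.6040 mol
n(E) = 534.8 / 168.37 = 3.176 mol
n/ν → B: 0.6445, A: 0.6040, E: 1.059; A is limiting.
E consumed = (3/1) × 0.6040 = 1.812 mol
E remaining = 3.176 − 1.812 = 1.364 mol
mass = 1.364 × 168.37 = 229.7 g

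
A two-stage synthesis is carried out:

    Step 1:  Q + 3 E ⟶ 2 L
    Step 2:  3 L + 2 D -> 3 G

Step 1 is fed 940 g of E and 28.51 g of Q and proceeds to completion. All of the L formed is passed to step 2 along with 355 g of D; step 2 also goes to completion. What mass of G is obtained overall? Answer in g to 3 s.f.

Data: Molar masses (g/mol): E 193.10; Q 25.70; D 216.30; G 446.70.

Step 1:
n(E) = 940.0 / 193.10 = 4.868 mol
n(Q) = 28.51 / 25.70 = 1.109 mol
n/ν for E = 4.868/3 = 1.623
n/ν for Q = 1.109/1 = 1.109
Smallest n/ν is Q → limiting reagent.
n(L) produced = (2/1) × 1.109 = 2.218 mol
Step 2:
n(L) available = 2.218 mol
n(D) = 355.0 / 216.30 = 1.641 mol
n/ν for L = 2.218/3 = 0.7393
n/ν for D = 1.641/2 = 0.8205
Smallest n/ν is L → limiting reagent.
n(G) = (3/3) × 2.218 = 2.218 mol
mass = 2.218 × 446.70 = 990.8 g

991 g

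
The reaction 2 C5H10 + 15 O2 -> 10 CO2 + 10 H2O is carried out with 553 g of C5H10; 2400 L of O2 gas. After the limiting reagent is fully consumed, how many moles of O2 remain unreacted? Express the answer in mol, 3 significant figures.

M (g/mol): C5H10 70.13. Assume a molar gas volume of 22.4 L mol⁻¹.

48.0 mol

n(C5H10) = 553.0 / 70.13 = 7.885 mol
n(O2) = 2400 / 22.4 = 107.1 mol
n/ν → C5H10: 3.943, O2: 7.140; C5H10 is limiting.
O2 consumed = (15/2) × 7.885 = 59.14 mol
O2 remaining = 107.1 − 59.14 = 47.96 mol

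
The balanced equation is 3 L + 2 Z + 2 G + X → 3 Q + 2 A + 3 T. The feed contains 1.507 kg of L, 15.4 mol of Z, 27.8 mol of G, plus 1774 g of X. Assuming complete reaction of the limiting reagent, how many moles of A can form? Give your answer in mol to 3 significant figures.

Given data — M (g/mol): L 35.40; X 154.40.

n(L) = 1.507×1000 / 35.40 = 42.57 mol
n(Z) = 15.40 mol
n(G) = 27.80 mol
n(X) = 1774 / 154.40 = 11.49 mol
n/ν for L = 42.57/3 = 14.19
n/ν for Z = 15.40/2 = 7.700
n/ν for G = 27.80/2 = 13.90
n/ν for X = 11.49/1 = 11.49
Smallest n/ν is Z → limiting reagent.
n(A) = (2/2) × 15.40 = 15.40 mol

15.4 mol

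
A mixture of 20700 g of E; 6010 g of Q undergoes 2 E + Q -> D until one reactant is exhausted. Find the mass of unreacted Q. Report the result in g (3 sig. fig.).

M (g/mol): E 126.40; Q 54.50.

n(E) = 20700 / 126.40 = 163.8 mol
n(Q) = 6010 / 54.50 = 110.3 mol
n/ν → E: 81.90, Q: 110.3; E is limiting.
Q consumed = (1/2) × 163.8 = 81.90 mol
Q remaining = 110.3 − 81.90 = 28.40 mol
mass = 28.40 × 54.50 = 1548 g

1550 g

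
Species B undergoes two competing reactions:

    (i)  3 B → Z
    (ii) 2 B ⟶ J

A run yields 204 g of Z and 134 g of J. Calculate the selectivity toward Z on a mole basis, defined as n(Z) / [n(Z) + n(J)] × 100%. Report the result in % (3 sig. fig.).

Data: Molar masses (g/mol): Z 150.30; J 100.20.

n(Z) = 204 / 150.30 = 1.357 mol
n(J) = 134 / 100.20 = 1.337 mol
selectivity = 1.357/(1.357+1.337) × 100 = 50.37 %

50.4 %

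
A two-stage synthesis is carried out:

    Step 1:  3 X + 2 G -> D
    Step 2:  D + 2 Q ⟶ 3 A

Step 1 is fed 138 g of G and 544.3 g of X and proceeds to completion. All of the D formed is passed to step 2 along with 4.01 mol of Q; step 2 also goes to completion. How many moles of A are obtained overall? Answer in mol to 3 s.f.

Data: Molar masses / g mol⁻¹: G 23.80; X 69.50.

Step 1:
n(G) = 138.0 / 23.80 = 5.798 mol
n(X) = 544.3 / 69.50 = 7.832 mol
n/ν for G = 5.798/2 = 2.899
n/ν for X = 7.832/3 = 2.611
Smallest n/ν is X → limiting reagent.
n(D) produced = (1/3) × 7.832 = 2.611 mol
Step 2:
n(D) available = 2.611 mol
n(Q) = 4.010 mol
n/ν for D = 2.611/1 = 2.611
n/ν for Q = 4.010/2 = 2.005
Smallest n/ν is Q → limiting reagent.
n(A) = (3/2) × 4.010 = 6.015 mol

6.02 mol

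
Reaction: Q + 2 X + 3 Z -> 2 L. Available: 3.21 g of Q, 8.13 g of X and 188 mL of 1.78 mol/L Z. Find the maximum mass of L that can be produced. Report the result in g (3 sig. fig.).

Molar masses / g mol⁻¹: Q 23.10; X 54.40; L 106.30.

n(Q) = 3.210 / 23.10 = 0.1390 mol
n(X) = 8.130 / 54.40 = 0.1494 mol
n(Z) = 1.78 × 188.0/1000 = 0.3346 mol
n/ν for Q = 0.1390/1 = 0.1390
n/ν for X = 0.1494/2 = 0.07470
n/ν for Z = 0.3346/3 = 0.1115
Smallest n/ν is X → limiting reagent.
n(L) = (2/2) × 0.1494 = 0.1494 mol
mass = 0.1494 × 106.30 = 15.88 g

15.9 g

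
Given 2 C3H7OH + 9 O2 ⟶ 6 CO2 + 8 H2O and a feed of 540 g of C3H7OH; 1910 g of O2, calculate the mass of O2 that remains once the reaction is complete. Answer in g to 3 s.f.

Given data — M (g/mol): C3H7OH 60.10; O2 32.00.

n(C3H7OH) = 540.0 / 60.10 = 8.985 mol
n(O2) = 1910 / 32.00 = 59.69 mol
n/ν → C3H7OH: 4.493, O2: 6.632; C3H7OH is limiting.
O2 consumed = (9/2) × 8.985 = 40.43 mol
O2 remaining = 59.69 − 40.43 = 19.26 mol
mass = 19.26 × 32.00 = 616.3 g

616 g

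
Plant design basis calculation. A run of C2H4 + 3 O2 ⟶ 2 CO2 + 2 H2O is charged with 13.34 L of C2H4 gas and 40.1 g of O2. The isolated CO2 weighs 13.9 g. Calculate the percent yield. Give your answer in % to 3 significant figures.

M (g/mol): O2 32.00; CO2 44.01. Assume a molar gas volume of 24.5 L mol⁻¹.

n(C2H4) = 13.34 / 24.5 = 0.5445 mol
n(O2) = 40.10 / 32.00 = 1.253 mol
n/ν → C2H4: 0.5445, O2: 0.4177; O2 is limiting.
theoretical n(CO2) = (2/3) × 1.253 = 0.8353 mol → 36.76 g
% yield = 13.9 / 36.76 × 100 = 37.81 %

37.8 %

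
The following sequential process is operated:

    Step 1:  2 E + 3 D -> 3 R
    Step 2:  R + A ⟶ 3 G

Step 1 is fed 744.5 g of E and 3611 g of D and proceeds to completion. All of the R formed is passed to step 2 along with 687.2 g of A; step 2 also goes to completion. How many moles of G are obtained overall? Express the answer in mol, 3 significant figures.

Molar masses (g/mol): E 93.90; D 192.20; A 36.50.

Step 1:
n(E) = 744.5 / 93.90 = 7.929 mol
n(D) = 3611 / 192.20 = 18.79 mol
n/ν for E = 7.929/2 = 3.965
n/ν for D = 18.79/3 = 6.263
Smallest n/ν is E → limiting reagent.
n(R) produced = (3/2) × 7.929 = 11.89 mol
Step 2:
n(R) available = 11.89 mol
n(A) = 687.2 / 36.50 = 18.83 mol
n/ν for R = 11.89/1 = 11.89
n/ν for A = 18.83/1 = 18.83
Smallest n/ν is R → limiting reagent.
n(G) = (3/1) × 11.89 = 35.67 mol

35.7 mol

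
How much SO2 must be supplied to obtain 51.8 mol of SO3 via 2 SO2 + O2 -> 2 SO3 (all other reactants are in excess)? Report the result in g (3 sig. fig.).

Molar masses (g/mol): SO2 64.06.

n(SO3) = 51.80 mol
n(SO2) = (2/2) × 51.80 = 51.80 mol
mass = 51.80 × 64.06 = 3318 g

3320 g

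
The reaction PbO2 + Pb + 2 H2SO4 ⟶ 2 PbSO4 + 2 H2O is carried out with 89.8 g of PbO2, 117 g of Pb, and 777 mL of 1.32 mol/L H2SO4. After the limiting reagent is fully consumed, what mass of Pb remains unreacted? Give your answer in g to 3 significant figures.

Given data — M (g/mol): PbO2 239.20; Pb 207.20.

39.2 g

n(PbO2) = 89.80 / 239.20 = 0.3754 mol
n(Pb) = 117.0 / 207.20 = 0.5647 mol
n(H2SO4) = 1.32 × 777.0/1000 = 1.026 mol
n/ν for PbO2 = 0.3754/1 = 0.3754
n/ν for Pb = 0.5647/1 = 0.5647
n/ν for H2SO4 = 1.026/2 = 0.5130
Smallest n/ν is PbO2 → limiting reagent.
Pb consumed = (1/1) × 0.3754 = 0.3754 mol
Pb remaining = 0.5647 − 0.3754 = 0.1893 mol
mass = 0.1893 × 207.20 = 39.22 g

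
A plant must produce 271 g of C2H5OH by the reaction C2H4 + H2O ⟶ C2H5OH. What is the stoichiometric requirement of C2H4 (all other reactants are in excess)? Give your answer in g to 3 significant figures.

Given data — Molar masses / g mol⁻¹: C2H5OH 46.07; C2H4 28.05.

n(C2H5OH) = 271 / 46.07 = 5.882 mol
n(C2H4) = (1/1) × 5.882 = 5.882 mol
mass = 5.882 × 28.05 = 165.0 g

165 g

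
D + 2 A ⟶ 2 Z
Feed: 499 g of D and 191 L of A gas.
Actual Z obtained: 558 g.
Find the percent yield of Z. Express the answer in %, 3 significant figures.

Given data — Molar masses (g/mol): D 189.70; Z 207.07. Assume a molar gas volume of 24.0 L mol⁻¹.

n(D) = 499.0 / 189.70 = 2.630 mol
n(A) = 191.0 / 24.0 = 7.958 mol
n/ν for D = 2.630/1 = 2.630
n/ν for A = 7.958/2 = 3.979
Smallest n/ν is D → limiting reagent.
theoretical n(Z) = (2/1) × 2.630 = 5.260 mol → 1089 g
% yield = 558 / 1089 × 100 = 51.24 %

51.2 %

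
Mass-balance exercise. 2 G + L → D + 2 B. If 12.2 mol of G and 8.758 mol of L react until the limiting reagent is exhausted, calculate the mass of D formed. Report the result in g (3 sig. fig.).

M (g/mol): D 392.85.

2400 g

n(G) = 12.20 mol
n(L) = 8.758 mol
n/ν → G: 6.100, L: 8.758; G is limiting.
n(D) = (1/2) × 12.20 = 6.100 mol
mass = 6.100 × 392.85 = 2396 g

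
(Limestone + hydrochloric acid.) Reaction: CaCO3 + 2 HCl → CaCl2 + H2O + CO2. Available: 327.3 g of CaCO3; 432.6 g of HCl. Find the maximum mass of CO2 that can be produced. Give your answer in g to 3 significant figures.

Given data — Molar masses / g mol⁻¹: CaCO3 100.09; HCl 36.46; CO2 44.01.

n(CaCO3) = 327.3 / 100.09 = 3.270 mol
n(HCl) = 432.6 / 36.46 = 11.87 mol
n/ν for CaCO3 = 3.270/1 = 3.270
n/ν for HCl = 11.87/2 = 5.935
Smallest n/ν is CaCO3 → limiting reagent.
n(CO2) = (1/1) × 3.270 = 3.270 mol
mass = 3.270 × 44.01 = 143.9 g

144 g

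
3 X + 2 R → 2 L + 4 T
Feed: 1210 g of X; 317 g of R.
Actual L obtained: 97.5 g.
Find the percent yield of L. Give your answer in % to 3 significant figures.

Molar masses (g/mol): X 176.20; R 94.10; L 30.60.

n(X) = 1210 / 176.20 = 6.867 mol
n(R) = 317.0 / 94.10 = 3.369 mol
n/ν → X: 2.289, R: 1.685; R is limiting.
theoretical n(L) = (2/2) × 3.369 = 3.369 mol → 103.1 g
% yield = 97.5 / 103.1 × 100 = 94.57 %

94.6 %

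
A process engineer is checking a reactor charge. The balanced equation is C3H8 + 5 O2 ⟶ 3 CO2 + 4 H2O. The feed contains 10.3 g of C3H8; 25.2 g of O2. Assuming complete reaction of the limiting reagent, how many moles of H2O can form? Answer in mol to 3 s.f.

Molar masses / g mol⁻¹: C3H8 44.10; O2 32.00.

n(C3H8) = 10.30 / 44.10 = 0.2336 mol
n(O2) = 25.20 / 32.00 = 0.7875 mol
n/ν → C3H8: 0.2336, O2: 0.1575; O2 is limiting.
n(H2O) = (4/5) × 0.7875 = 0.6300 mol

0.630 mol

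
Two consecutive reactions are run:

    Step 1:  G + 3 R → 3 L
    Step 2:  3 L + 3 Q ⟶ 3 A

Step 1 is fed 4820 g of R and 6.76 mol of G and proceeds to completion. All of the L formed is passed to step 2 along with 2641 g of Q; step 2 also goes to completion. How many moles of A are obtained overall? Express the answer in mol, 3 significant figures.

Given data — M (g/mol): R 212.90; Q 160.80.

16.4 mol

Step 1:
n(R) = 4820 / 212.90 = 22.64 mol
n(G) = 6.760 mol
n/ν for R = 22.64/3 = 7.547
n/ν for G = 6.760/1 = 6.760
Smallest n/ν is G → limiting reagent.
n(L) produced = (3/1) × 6.760 = 20.28 mol
Step 2:
n(L) available = 20.28 mol
n(Q) = 2641 / 160.80 = 16.42 mol
n/ν for L = 20.28/3 = 6.760
n/ν for Q = 16.42/3 = 5.473
Smallest n/ν is Q → limiting reagent.
n(A) = (3/3) × 16.42 = 16.42 mol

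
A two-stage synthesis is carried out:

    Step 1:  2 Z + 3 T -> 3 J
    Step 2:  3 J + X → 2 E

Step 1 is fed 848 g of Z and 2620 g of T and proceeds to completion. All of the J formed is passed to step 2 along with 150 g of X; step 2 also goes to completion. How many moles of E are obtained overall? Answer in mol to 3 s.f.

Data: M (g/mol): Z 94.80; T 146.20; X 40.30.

Step 1:
n(Z) = 848.0 / 94.80 = 8.945 mol
n(T) = 2620 / 146.20 = 17.92 mol
n/ν → Z: 4.473, T: 5.973; Z is limiting.
n(J) produced = (3/2) × 8.945 = 13.42 mol
Step 2:
n(J) available = 13.42 mol
n(X) = 150.0 / 40.30 = 3.722 mol
n/ν → J: 4.473, X: 3.722; X is limiting.
n(E) = (2/1) × 3.722 = 7.444 mol

7.44 mol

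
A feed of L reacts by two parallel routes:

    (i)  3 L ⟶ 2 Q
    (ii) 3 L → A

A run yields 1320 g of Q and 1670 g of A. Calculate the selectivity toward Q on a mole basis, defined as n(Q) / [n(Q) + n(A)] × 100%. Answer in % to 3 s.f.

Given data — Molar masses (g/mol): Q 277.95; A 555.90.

61.3 %

n(Q) = 1320 / 277.95 = 4.749 mol
n(A) = 1670 / 555.90 = 3.004 mol
selectivity = 4.749/(4.749+3.004) × 100 = 61.25 %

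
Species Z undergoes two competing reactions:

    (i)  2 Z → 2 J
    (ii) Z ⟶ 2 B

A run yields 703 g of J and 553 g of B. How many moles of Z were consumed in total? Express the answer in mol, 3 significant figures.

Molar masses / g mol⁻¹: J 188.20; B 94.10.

n(J) = 703 / 188.20 = 3.735 mol
n(B) = 553 / 94.10 = 5.877 mol
n(Z) via (i) = (2/2)×3.735 = 3.735 mol
n(Z) via (ii) = (1/2)×5.877 = 2.939 mol
total n(Z) = 3.735 + 2.939 = 6.674 mol

6.67 mol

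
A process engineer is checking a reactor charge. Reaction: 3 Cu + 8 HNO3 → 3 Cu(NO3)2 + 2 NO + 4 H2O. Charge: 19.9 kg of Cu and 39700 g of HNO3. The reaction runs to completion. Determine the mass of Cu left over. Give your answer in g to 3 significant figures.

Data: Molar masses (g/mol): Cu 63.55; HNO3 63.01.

4880 g

n(Cu) = 19.90×1000 / 63.55 = 313.1 mol
n(HNO3) = 39700 / 63.01 = 630.1 mol
n/ν for Cu = 313.1/3 = 104.4
n/ν for HNO3 = 630.1/8 = 78.76
Smallest n/ν is HNO3 → limiting reagent.
Cu consumed = (3/8) × 630.1 = 236.3 mol
Cu remaining = 313.1 − 236.3 = 76.80 mol
mass = 76.80 × 63.55 = 4881 g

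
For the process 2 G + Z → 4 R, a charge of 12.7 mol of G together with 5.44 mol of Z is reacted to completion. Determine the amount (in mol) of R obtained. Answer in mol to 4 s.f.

n(G) = 12.70 mol
n(Z) = 5.440 mol
n/ν → G: 6.350, Z: 5.440; Z is limiting.
n(R) = (4/1) × 5.440 = 21.76 mol

21.76 mol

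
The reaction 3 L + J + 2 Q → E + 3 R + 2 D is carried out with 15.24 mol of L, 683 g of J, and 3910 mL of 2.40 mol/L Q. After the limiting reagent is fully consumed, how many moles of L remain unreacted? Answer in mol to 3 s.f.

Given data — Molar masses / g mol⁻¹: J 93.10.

n(L) = 15.24 mol
n(J) = 683.0 / 93.10 = 7.336 mol
n(Q) = 2.40 × 3910/1000 = 9.384 mol
n/ν for L = 15.24/3 = 5.080
n/ν for J = 7.336/1 = 7.336
n/ν for Q = 9.384/2 = 4.692
Smallest n/ν is Q → limiting reagent.
L consumed = (3/2) × 9.384 = 14.08 mol
L remaining = 15.24 − 14.08 = 1.160 mol

1.16 mol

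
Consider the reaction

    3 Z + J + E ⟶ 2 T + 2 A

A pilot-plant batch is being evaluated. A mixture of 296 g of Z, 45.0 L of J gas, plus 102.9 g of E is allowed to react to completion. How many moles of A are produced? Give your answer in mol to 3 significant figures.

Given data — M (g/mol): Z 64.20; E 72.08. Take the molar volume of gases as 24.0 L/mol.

2.86 mol

n(Z) = 296.0 / 64.20 = 4.611 mol
n(J) = 45.00 / 24.0 = 1.875 mol
n(E) = 102.9 / 72.08 = 1.428 mol
n/ν → Z: 1.537, J: 1.875, E: 1.428; E is limiting.
n(A) = (2/1) × 1.428 = 2.856 mol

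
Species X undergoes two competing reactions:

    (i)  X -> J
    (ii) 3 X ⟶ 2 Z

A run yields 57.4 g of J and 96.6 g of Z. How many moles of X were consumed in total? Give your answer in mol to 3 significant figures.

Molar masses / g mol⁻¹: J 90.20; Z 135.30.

n(J) = 57.4 / 90.20 = 0.6364 mol
n(Z) = 96.6 / 135.30 = 0.7140 mol
n(X) via (i) = (1/1)×0.6364 = 0.6364 mol
n(X) via (ii) = (3/2)×0.7140 = 1.071 mol
total n(X) = 0.6364 + 1.071 = 1.707 mol

1.71 mol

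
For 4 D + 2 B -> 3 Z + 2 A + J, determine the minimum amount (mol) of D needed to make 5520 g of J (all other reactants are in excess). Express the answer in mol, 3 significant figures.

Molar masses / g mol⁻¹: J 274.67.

n(J) = 5520 / 274.67 = 20.10 mol
n(D) = (4/1) × 20.10 = 80.40 mol

80.4 mol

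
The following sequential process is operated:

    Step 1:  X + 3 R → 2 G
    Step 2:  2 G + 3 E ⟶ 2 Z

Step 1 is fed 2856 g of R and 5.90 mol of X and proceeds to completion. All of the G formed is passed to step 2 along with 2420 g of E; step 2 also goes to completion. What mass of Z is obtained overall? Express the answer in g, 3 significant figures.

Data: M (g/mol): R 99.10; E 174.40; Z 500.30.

Step 1:
n(R) = 2856 / 99.10 = 28.82 mol
n(X) = 5.900 mol
n/ν for R = 28.82/3 = 9.607
n/ν for X = 5.900/1 = 5.900
Smallest n/ν is X → limiting reagent.
n(G) produced = (2/1) × 5.900 = 11.80 mol
Step 2:
n(G) available = 11.80 mol
n(E) = 2420 / 174.40 = 13.88 mol
n/ν for G = 11.80/2 = 5.900
n/ν for E = 13.88/3 = 4.627
Smallest n/ν is E → limiting reagent.
n(Z) = (2/3) × 13.88 = 9.253 mol
mass = 9.253 × 500.30 = 4629 g

4630 g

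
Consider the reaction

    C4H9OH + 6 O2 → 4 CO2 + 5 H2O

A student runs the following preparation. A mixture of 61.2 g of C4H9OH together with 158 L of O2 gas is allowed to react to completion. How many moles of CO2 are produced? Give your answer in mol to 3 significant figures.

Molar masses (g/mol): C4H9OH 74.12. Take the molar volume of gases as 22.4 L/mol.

n(C4H9OH) = 61.20 / 74.12 = 0.8257 mol
n(O2) = 158.0 / 22.4 = 7.054 mol
n/ν for C4H9OH = 0.8257/1 = 0.8257
n/ν for O2 = 7.054/6 = 1.176
Smallest n/ν is C4H9OH → limiting reagent.
n(CO2) = (4/1) × 0.8257 = 3.303 mol

3.30 mol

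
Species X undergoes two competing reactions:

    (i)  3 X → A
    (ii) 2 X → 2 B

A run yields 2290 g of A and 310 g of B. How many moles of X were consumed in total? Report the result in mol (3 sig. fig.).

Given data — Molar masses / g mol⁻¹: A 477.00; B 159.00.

n(A) = 2290 / 477.00 = 4.801 mol
n(B) = 310 / 159.00 = 1.950 mol
n(X) via (i) = (3/1)×4.801 = 14.40 mol
n(X) via (ii) = (2/2)×1.950 = 1.950 mol
total n(X) = 14.40 + 1.950 = 16.35 mol

16.4 mol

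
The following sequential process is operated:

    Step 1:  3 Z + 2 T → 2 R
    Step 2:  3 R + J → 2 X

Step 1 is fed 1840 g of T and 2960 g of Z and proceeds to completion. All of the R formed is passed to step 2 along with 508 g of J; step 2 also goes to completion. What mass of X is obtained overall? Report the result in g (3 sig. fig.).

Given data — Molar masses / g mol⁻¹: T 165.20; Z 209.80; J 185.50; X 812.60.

Step 1:
n(T) = 1840 / 165.20 = 11.14 mol
n(Z) = 2960 / 209.80 = 14.11 mol
n/ν for T = 11.14/2 = 5.570
n/ν for Z = 14.11/3 = 4.703
Smallest n/ν is Z → limiting reagent.
n(R) produced = (2/3) × 14.11 = 9.407 mol
Step 2:
n(R) available = 9.407 mol
n(J) = 508.0 / 185.50 = 2.739 mol
n/ν for R = 9.407/3 = 3.136
n/ν for J = 2.739/1 = 2.739
Smallest n/ν is J → limiting reagent.
n(X) = (2/1) × 2.739 = 5.478 mol
mass = 5.478 × 812.60 = 4451 g

4450 g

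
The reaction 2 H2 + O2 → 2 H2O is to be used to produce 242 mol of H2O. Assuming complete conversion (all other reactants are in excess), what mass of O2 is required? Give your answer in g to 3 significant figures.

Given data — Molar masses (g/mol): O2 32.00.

n(H2O) = 242.0 mol
n(O2) = (1/2) × 242.0 = 121.0 mol
mass = 121.0 × 32.00 = 3872 g

3870 g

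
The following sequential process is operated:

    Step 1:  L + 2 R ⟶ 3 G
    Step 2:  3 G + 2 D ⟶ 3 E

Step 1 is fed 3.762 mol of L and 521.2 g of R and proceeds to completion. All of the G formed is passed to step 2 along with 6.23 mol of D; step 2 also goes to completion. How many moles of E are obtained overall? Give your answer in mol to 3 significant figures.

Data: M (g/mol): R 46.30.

9.35 mol

Step 1:
n(L) = 3.762 mol
n(R) = 521.2 / 46.30 = 11.26 mol
n/ν for L = 3.762/1 = 3.762
n/ν for R = 11.26/2 = 5.630
Smallest n/ν is L → limiting reagent.
n(G) produced = (3/1) × 3.762 = 11.29 mol
Step 2:
n(G) available = 11.29 mol
n(D) = 6.230 mol
n/ν for G = 11.29/3 = 3.763
n/ν for D = 6.230/2 = 3.115
Smallest n/ν is D → limiting reagent.
n(E) = (3/2) × 6.230 = 9.345 mol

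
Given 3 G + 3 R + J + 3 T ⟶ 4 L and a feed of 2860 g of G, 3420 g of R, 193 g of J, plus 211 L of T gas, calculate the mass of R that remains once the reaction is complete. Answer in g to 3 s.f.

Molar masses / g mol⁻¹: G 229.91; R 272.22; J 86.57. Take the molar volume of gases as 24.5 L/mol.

1600 g

n(G) = 2860 / 229.91 = 12.44 mol
n(R) = 3420 / 272.22 = 12.56 mol
n(J) = 193.0 / 86.57 = 2.229 mol
n(T) = 211.0 / 24.5 = 8.612 mol
n/ν → G: 4.147, R: 4.187, J: 2.229, T: 2.871; J is limiting.
R consumed = (3/1) × 2.229 = 6.687 mol
R remaining = 12.56 − 6.687 = 5.873 mol
mass = 5.873 × 272.22 = 1599 g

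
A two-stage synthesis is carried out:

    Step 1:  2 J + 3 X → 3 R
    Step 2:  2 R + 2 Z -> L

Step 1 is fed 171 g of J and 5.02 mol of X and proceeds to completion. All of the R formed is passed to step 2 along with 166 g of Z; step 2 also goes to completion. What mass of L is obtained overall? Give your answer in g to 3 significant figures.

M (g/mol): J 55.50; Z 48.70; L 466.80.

Step 1:
n(J) = 171.0 / 55.50 = 3.081 mol
n(X) = 5.020 mol
n/ν for J = 3.081/2 = 1.541
n/ν for X = 5.020/3 = 1.673
Smallest n/ν is J → limiting reagent.
n(R) produced = (3/2) × 3.081 = 4.622 mol
Step 2:
n(R) available = 4.622 mol
n(Z) = 166.0 / 48.70 = 3.409 mol
n/ν for R = 4.622/2 = 2.311
n/ν for Z = 3.409/2 = 1.705
Smallest n/ν is Z → limiting reagent.
n(L) = (1/2) × 3.409 = 1.705 mol
mass = 1.705 × 466.80 = 795.9 g

796 g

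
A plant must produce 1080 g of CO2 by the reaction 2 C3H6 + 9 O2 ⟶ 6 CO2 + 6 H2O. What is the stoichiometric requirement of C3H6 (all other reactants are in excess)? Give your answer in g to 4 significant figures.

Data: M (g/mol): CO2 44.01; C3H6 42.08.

n(CO2) = 1080 / 44.01 = 24.54 mol
n(C3H6) = (2/6) × 24.54 = 8.180 mol
mass = 8.180 × 42.08 = 344.2 g

344.2 g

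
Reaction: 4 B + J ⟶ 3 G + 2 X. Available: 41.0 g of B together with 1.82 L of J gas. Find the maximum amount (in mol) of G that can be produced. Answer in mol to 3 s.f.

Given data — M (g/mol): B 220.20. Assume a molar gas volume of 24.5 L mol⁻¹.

0.140 mol

n(B) = 41.00 / 220.20 = 0.1862 mol
n(J) = 1.820 / 24.5 = 0.07429 mol
n/ν for B = 0.1862/4 = 0.04655
n/ν for J = 0.07429/1 = 0.07429
Smallest n/ν is B → limiting reagent.
n(G) = (3/4) × 0.1862 = 0.1397 mol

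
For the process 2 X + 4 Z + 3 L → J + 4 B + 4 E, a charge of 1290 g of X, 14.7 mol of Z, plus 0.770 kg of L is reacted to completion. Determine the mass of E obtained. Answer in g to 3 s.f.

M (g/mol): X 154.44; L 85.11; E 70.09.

845 g

n(X) = 1290 / 154.44 = 8.353 mol
n(Z) = 14.70 mol
n(L) = 0.7700×1000 / 85.11 = 9.047 mol
n/ν → X: 4.177, Z: 3.675, L: 3.016; L is limiting.
n(E) = (4/3) × 9.047 = 12.06 mol
mass = 12.06 × 70.09 = 845.3 g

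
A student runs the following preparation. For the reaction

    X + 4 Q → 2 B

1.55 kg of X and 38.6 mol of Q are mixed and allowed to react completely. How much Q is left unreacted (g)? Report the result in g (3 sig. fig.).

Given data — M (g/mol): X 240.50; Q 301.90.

n(X) = 1.550×1000 / 240.50 = 6.445 mol
n(Q) = 38.60 mol
n/ν for X = 6.445/1 = 6.445
n/ν for Q = 38.60/4 = 9.650
Smallest n/ν is X → limiting reagent.
Q consumed = (4/1) × 6.445 = 25.78 mol
Q remaining = 38.60 − 25.78 = 12.82 mol
mass = 12.82 × 301.90 = 3870 g

3870 g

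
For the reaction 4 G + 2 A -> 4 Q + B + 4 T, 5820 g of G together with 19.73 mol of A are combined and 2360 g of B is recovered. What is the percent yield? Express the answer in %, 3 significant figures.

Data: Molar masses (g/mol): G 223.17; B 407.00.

n(G) = 5820 / 223.17 = 26.08 mol
n(A) = 19.73 mol
n/ν for G = 26.08/4 = 6.520
n/ν for A = 19.73/2 = 9.865
Smallest n/ν is G → limiting reagent.
theoretical n(B) = (1/4) × 26.08 = 6.520 mol → 2654 g
% yield = 2360 / 2654 × 100 = 88.92 %

88.9 %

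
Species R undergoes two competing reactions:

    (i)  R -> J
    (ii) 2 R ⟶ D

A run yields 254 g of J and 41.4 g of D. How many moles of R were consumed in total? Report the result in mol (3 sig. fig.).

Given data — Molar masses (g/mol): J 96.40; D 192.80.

3.06 mol

n(J) = 254 / 96.40 = 2.635 mol
n(D) = 41.4 / 192.80 = 0.2147 mol
n(R) via (i) = (1/1)×2.635 = 2.635 mol
n(R) via (ii) = (2/1)×0.2147 = 0.4294 mol
total n(R) = 2.635 + 0.4294 = 3.064 mol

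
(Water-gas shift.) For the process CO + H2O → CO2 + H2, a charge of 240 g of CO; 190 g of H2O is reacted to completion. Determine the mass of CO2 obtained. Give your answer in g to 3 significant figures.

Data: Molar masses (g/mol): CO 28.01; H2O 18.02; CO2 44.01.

377 g

n(CO) = 240.0 / 28.01 = 8.568 mol
n(H2O) = 190.0 / 18.02 = 10.54 mol
n/ν → CO: 8.568, H2O: 10.54; CO is limiting.
n(CO2) = (1/1) × 8.568 = 8.568 mol
mass = 8.568 × 44.01 = 377.1 g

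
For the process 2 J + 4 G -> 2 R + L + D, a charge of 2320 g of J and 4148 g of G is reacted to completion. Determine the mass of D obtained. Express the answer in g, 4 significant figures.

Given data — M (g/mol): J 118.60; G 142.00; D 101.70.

n(J) = 2320 / 118.60 = 19.56 mol
n(G) = 4148 / 142.00 = 29.21 mol
n/ν → J: 9.780, G: 7.303; G is limiting.
n(D) = (1/4) × 29.21 = 7.303 mol
mass = 7.303 × 101.70 = 742.7 g

742.7 g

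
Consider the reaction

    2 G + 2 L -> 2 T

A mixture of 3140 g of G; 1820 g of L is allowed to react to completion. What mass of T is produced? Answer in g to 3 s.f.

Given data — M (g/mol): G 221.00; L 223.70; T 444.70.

3620 g

n(G) = 3140 / 221.00 = 14.21 mol
n(L) = 1820 / 223.70 = 8.136 mol
n/ν for G = 14.21/2 = 7.105
n/ν for L = 8.136/2 = 4.068
Smallest n/ν is L → limiting reagent.
n(T) = (2/2) × 8.136 = 8.136 mol
mass = 8.136 × 444.70 = 3618 g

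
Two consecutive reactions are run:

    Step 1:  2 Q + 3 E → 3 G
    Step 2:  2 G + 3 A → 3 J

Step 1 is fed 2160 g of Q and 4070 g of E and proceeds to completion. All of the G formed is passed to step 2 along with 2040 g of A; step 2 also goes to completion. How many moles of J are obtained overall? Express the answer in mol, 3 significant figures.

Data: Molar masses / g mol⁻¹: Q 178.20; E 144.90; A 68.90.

27.3 mol

Step 1:
n(Q) = 2160 / 178.20 = 12.12 mol
n(E) = 4070 / 144.90 = 28.09 mol
n/ν for Q = 12.12/2 = 6.060
n/ν for E = 28.09/3 = 9.363
Smallest n/ν is Q → limiting reagent.
n(G) produced = (3/2) × 12.12 = 18.18 mol
Step 2:
n(G) available = 18.18 mol
n(A) = 2040 / 68.90 = 29.61 mol
n/ν for G = 18.18/2 = 9.090
n/ν for A = 29.61/3 = 9.870
Smallest n/ν is G → limiting reagent.
n(J) = (3/2) × 18.18 = 27.27 mol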